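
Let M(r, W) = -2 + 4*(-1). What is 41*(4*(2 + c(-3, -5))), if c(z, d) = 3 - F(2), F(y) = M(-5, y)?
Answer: 1804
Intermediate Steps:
M(r, W) = -6 (M(r, W) = -2 - 4 = -6)
F(y) = -6
c(z, d) = 9 (c(z, d) = 3 - 1*(-6) = 3 + 6 = 9)
41*(4*(2 + c(-3, -5))) = 41*(4*(2 + 9)) = 41*(4*11) = 41*44 = 1804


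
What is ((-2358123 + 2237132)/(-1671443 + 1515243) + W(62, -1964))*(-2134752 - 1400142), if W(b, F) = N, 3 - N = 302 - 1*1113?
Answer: -20449006854507/7100 ≈ -2.8801e+9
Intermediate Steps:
N = 814 (N = 3 - (302 - 1*1113) = 3 - (302 - 1113) = 3 - 1*(-811) = 3 + 811 = 814)
W(b, F) = 814
((-2358123 + 2237132)/(-1671443 + 1515243) + W(62, -1964))*(-2134752 - 1400142) = ((-2358123 + 2237132)/(-1671443 + 1515243) + 814)*(-2134752 - 1400142) = (-120991/(-156200) + 814)*(-3534894) = (-120991*(-1/156200) + 814)*(-3534894) = (120991/156200 + 814)*(-3534894) = (127267791/156200)*(-3534894) = -20449006854507/7100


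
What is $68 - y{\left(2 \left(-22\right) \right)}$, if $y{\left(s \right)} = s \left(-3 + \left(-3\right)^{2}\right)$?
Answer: $332$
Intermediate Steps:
$y{\left(s \right)} = 6 s$ ($y{\left(s \right)} = s \left(-3 + 9\right) = s 6 = 6 s$)
$68 - y{\left(2 \left(-22\right) \right)} = 68 - 6 \cdot 2 \left(-22\right) = 68 - 6 \left(-44\right) = 68 - -264 = 68 + 264 = 332$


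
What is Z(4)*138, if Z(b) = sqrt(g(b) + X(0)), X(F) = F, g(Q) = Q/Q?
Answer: 138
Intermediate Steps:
g(Q) = 1
Z(b) = 1 (Z(b) = sqrt(1 + 0) = sqrt(1) = 1)
Z(4)*138 = 1*138 = 138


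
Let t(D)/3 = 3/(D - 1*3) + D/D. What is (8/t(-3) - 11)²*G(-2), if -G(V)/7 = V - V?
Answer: 0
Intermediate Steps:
G(V) = 0 (G(V) = -7*(V - V) = -7*0 = 0)
t(D) = 3 + 9/(-3 + D) (t(D) = 3*(3/(D - 1*3) + D/D) = 3*(3/(D - 3) + 1) = 3*(3/(-3 + D) + 1) = 3*(1 + 3/(-3 + D)) = 3 + 9/(-3 + D))
(8/t(-3) - 11)²*G(-2) = (8/((3*(-3)/(-3 - 3))) - 11)²*0 = (8/((3*(-3)/(-6))) - 11)²*0 = (8/((3*(-3)*(-⅙))) - 11)²*0 = (8/(3/2) - 11)²*0 = (8*(⅔) - 11)²*0 = (16/3 - 11)²*0 = (-17/3)²*0 = (289/9)*0 = 0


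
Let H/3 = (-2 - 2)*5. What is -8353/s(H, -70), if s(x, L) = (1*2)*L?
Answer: 8353/140 ≈ 59.664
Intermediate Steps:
H = -60 (H = 3*((-2 - 2)*5) = 3*(-4*5) = 3*(-20) = -60)
s(x, L) = 2*L
-8353/s(H, -70) = -8353/(2*(-70)) = -8353/(-140) = -8353*(-1/140) = 8353/140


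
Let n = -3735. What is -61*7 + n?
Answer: -4162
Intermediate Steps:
-61*7 + n = -61*7 - 3735 = -427 - 3735 = -4162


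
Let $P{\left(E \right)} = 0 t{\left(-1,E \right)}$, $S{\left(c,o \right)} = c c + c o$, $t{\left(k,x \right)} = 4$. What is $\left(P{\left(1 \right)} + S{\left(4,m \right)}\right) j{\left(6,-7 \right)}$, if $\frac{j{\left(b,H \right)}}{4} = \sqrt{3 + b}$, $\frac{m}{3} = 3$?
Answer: $624$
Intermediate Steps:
$m = 9$ ($m = 3 \cdot 3 = 9$)
$S{\left(c,o \right)} = c^{2} + c o$
$j{\left(b,H \right)} = 4 \sqrt{3 + b}$
$P{\left(E \right)} = 0$ ($P{\left(E \right)} = 0 \cdot 4 = 0$)
$\left(P{\left(1 \right)} + S{\left(4,m \right)}\right) j{\left(6,-7 \right)} = \left(0 + 4 \left(4 + 9\right)\right) 4 \sqrt{3 + 6} = \left(0 + 4 \cdot 13\right) 4 \sqrt{9} = \left(0 + 52\right) 4 \cdot 3 = 52 \cdot 12 = 624$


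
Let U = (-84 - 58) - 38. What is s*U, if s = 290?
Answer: -52200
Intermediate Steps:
U = -180 (U = -142 - 38 = -180)
s*U = 290*(-180) = -52200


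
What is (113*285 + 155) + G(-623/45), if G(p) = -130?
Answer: 32230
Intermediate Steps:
(113*285 + 155) + G(-623/45) = (113*285 + 155) - 130 = (32205 + 155) - 130 = 32360 - 130 = 32230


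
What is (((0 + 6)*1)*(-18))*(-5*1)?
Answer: 540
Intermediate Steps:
(((0 + 6)*1)*(-18))*(-5*1) = ((6*1)*(-18))*(-5) = (6*(-18))*(-5) = -108*(-5) = 540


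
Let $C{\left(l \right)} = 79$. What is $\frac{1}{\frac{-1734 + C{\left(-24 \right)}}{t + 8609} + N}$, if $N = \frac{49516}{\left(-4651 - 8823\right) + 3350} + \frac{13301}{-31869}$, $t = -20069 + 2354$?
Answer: $- \frac{734493957534}{3765433756747} \approx -0.19506$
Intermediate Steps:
$t = -17715$
$N = - \frac{428171182}{80660439}$ ($N = \frac{49516}{-13474 + 3350} + 13301 \left(- \frac{1}{31869}\right) = \frac{49516}{-10124} - \frac{13301}{31869} = 49516 \left(- \frac{1}{10124}\right) - \frac{13301}{31869} = - \frac{12379}{2531} - \frac{13301}{31869} = - \frac{428171182}{80660439} \approx -5.3083$)
$\frac{1}{\frac{-1734 + C{\left(-24 \right)}}{t + 8609} + N} = \frac{1}{\frac{-1734 + 79}{-17715 + 8609} - \frac{428171182}{80660439}} = \frac{1}{- \frac{1655}{-9106} - \frac{428171182}{80660439}} = \frac{1}{\left(-1655\right) \left(- \frac{1}{9106}\right) - \frac{428171182}{80660439}} = \frac{1}{\frac{1655}{9106} - \frac{428171182}{80660439}} = \frac{1}{- \frac{3765433756747}{734493957534}} = - \frac{734493957534}{3765433756747}$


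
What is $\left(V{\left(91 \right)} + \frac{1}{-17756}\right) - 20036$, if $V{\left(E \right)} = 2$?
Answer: $- \frac{355723705}{17756} \approx -20034.0$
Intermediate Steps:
$\left(V{\left(91 \right)} + \frac{1}{-17756}\right) - 20036 = \left(2 + \frac{1}{-17756}\right) - 20036 = \left(2 - \frac{1}{17756}\right) - 20036 = \frac{35511}{17756} - 20036 = - \frac{355723705}{17756}$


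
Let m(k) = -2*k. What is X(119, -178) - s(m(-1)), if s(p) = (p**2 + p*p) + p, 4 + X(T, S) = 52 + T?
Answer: 157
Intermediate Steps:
X(T, S) = 48 + T (X(T, S) = -4 + (52 + T) = 48 + T)
s(p) = p + 2*p**2 (s(p) = (p**2 + p**2) + p = 2*p**2 + p = p + 2*p**2)
X(119, -178) - s(m(-1)) = (48 + 119) - (-2*(-1))*(1 + 2*(-2*(-1))) = 167 - 2*(1 + 2*2) = 167 - 2*(1 + 4) = 167 - 2*5 = 167 - 1*10 = 167 - 10 = 157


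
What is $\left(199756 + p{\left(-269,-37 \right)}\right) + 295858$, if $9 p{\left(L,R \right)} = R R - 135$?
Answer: $\frac{4461760}{9} \approx 4.9575 \cdot 10^{5}$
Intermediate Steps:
$p{\left(L,R \right)} = -15 + \frac{R^{2}}{9}$ ($p{\left(L,R \right)} = \frac{R R - 135}{9} = \frac{R^{2} - 135}{9} = \frac{-135 + R^{2}}{9} = -15 + \frac{R^{2}}{9}$)
$\left(199756 + p{\left(-269,-37 \right)}\right) + 295858 = \left(199756 - \left(15 - \frac{\left(-37\right)^{2}}{9}\right)\right) + 295858 = \left(199756 + \left(-15 + \frac{1}{9} \cdot 1369\right)\right) + 295858 = \left(199756 + \left(-15 + \frac{1369}{9}\right)\right) + 295858 = \left(199756 + \frac{1234}{9}\right) + 295858 = \frac{1799038}{9} + 295858 = \frac{4461760}{9}$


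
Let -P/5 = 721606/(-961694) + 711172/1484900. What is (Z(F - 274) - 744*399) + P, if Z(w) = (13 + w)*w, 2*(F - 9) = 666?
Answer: -10401216605961216/35700485515 ≈ -2.9135e+5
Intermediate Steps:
F = 342 (F = 9 + (1/2)*666 = 9 + 333 = 342)
Z(w) = w*(13 + w)
P = 48447863004/35700485515 (P = -5*(721606/(-961694) + 711172/1484900) = -5*(721606*(-1/961694) + 711172*(1/1484900)) = -5*(-360803/480847 + 177793/371225) = -5*(-48447863004/178502427575) = 48447863004/35700485515 ≈ 1.3571)
(Z(F - 274) - 744*399) + P = ((342 - 274)*(13 + (342 - 274)) - 744*399) + 48447863004/35700485515 = (68*(13 + 68) - 296856) + 48447863004/35700485515 = (68*81 - 296856) + 48447863004/35700485515 = (5508 - 296856) + 48447863004/35700485515 = -291348 + 48447863004/35700485515 = -10401216605961216/35700485515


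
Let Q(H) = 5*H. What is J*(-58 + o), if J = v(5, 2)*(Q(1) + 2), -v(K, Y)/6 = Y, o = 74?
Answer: -1344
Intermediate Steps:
v(K, Y) = -6*Y
J = -84 (J = (-6*2)*(5*1 + 2) = -12*(5 + 2) = -12*7 = -84)
J*(-58 + o) = -84*(-58 + 74) = -84*16 = -1344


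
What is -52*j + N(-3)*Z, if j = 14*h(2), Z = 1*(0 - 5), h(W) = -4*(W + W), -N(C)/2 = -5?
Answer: 11598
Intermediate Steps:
N(C) = 10 (N(C) = -2*(-5) = 10)
h(W) = -8*W
Z = -5 (Z = 1*(-5) = -5)
j = -224 (j = 14*(-8*2) = 14*(-16) = -224)
-52*j + N(-3)*Z = -52*(-224) + 10*(-5) = 11648 - 50 = 11598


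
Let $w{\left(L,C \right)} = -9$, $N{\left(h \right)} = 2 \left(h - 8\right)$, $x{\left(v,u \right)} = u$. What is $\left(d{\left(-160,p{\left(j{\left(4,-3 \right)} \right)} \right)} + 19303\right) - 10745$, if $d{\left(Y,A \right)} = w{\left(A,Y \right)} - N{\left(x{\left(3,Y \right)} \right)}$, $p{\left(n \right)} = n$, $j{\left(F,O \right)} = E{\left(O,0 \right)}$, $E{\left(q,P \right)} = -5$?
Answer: $8885$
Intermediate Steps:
$j{\left(F,O \right)} = -5$
$N{\left(h \right)} = -16 + 2 h$ ($N{\left(h \right)} = 2 \left(-8 + h\right) = -16 + 2 h$)
$d{\left(Y,A \right)} = 7 - 2 Y$ ($d{\left(Y,A \right)} = -9 - \left(-16 + 2 Y\right) = 7 - 2 Y$)
$\left(d{\left(-160,p{\left(j{\left(4,-3 \right)} \right)} \right)} + 19303\right) - 10745 = \left(\left(7 - -320\right) + 19303\right) - 10745 = \left(\left(7 + 320\right) + 19303\right) - 10745 = \left(327 + 19303\right) - 10745 = 19630 - 10745 = 8885$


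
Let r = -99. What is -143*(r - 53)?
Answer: 21736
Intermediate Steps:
-143*(r - 53) = -143*(-99 - 53) = -143*(-152) = 21736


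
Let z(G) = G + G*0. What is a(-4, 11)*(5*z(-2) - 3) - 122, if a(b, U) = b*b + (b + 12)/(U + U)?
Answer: -3682/11 ≈ -334.73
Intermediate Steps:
z(G) = G (z(G) = G + 0 = G)
a(b, U) = b² + (12 + b)/(2*U) (a(b, U) = b² + (12 + b)/((2*U)) = b² + (12 + b)*(1/(2*U)) = b² + (12 + b)/(2*U))
a(-4, 11)*(5*z(-2) - 3) - 122 = ((6 + (½)*(-4) + 11*(-4)²)/11)*(5*(-2) - 3) - 122 = ((6 - 2 + 11*16)/11)*(-10 - 3) - 122 = ((6 - 2 + 176)/11)*(-13) - 122 = ((1/11)*180)*(-13) - 122 = (180/11)*(-13) - 122 = -2340/11 - 122 = -3682/11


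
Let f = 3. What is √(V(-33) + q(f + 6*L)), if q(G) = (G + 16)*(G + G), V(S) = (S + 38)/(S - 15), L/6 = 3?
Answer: √4059921/12 ≈ 167.91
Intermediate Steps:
L = 18 (L = 6*3 = 18)
V(S) = (38 + S)/(-15 + S)
q(G) = 2*G*(16 + G) (q(G) = (16 + G)*(2*G) = 2*G*(16 + G))
√(V(-33) + q(f + 6*L)) = √((38 - 33)/(-15 - 33) + 2*(3 + 6*18)*(16 + (3 + 6*18))) = √(5/(-48) + 2*(3 + 108)*(16 + (3 + 108))) = √(-1/48*5 + 2*111*(16 + 111)) = √(-5/48 + 2*111*127) = √(-5/48 + 28194) = √(1353307/48) = √4059921/12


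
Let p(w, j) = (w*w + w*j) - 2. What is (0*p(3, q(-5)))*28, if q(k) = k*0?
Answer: 0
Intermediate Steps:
q(k) = 0
p(w, j) = -2 + w**2 + j*w (p(w, j) = (w**2 + j*w) - 2 = -2 + w**2 + j*w)
(0*p(3, q(-5)))*28 = (0*(-2 + 3**2 + 0*3))*28 = (0*(-2 + 9 + 0))*28 = (0*7)*28 = 0*28 = 0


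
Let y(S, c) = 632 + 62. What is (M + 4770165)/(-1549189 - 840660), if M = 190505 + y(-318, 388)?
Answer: -4961364/2389849 ≈ -2.0760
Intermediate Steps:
y(S, c) = 694
M = 191199 (M = 190505 + 694 = 191199)
(M + 4770165)/(-1549189 - 840660) = (191199 + 4770165)/(-1549189 - 840660) = 4961364/(-2389849) = 4961364*(-1/2389849) = -4961364/2389849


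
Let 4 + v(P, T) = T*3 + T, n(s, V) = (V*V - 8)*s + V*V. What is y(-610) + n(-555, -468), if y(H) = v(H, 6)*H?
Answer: -121347056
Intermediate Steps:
n(s, V) = V² + s*(-8 + V²) (n(s, V) = (V² - 8)*s + V² = (-8 + V²)*s + V² = s*(-8 + V²) + V² = V² + s*(-8 + V²))
v(P, T) = -4 + 4*T (v(P, T) = -4 + (T*3 + T) = -4 + (3*T + T) = -4 + 4*T)
y(H) = 20*H (y(H) = (-4 + 4*6)*H = (-4 + 24)*H = 20*H)
y(-610) + n(-555, -468) = 20*(-610) + ((-468)² - 8*(-555) - 555*(-468)²) = -12200 + (219024 + 4440 - 555*219024) = -12200 + (219024 + 4440 - 121558320) = -12200 - 121334856 = -121347056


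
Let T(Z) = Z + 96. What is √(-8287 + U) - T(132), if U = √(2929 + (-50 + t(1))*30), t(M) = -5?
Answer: -228 + I*√(8287 - √1279) ≈ -228.0 + 90.836*I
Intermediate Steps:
T(Z) = 96 + Z
U = √1279 (U = √(2929 + (-50 - 5)*30) = √(2929 - 55*30) = √(2929 - 1650) = √1279 ≈ 35.763)
√(-8287 + U) - T(132) = √(-8287 + √1279) - (96 + 132) = √(-8287 + √1279) - 1*228 = √(-8287 + √1279) - 228 = -228 + √(-8287 + √1279)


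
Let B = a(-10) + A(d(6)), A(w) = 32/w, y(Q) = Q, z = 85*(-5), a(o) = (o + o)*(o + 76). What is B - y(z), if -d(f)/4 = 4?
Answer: -897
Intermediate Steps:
a(o) = 2*o*(76 + o) (a(o) = (2*o)*(76 + o) = 2*o*(76 + o))
d(f) = -16 (d(f) = -4*4 = -16)
z = -425
B = -1322 (B = 2*(-10)*(76 - 10) + 32/(-16) = 2*(-10)*66 + 32*(-1/16) = -1320 - 2 = -1322)
B - y(z) = -1322 - 1*(-425) = -1322 + 425 = -897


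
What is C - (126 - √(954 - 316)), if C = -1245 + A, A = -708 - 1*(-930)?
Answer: -1149 + √638 ≈ -1123.7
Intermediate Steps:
A = 222 (A = -708 + 930 = 222)
C = -1023 (C = -1245 + 222 = -1023)
C - (126 - √(954 - 316)) = -1023 - (126 - √(954 - 316)) = -1023 - (126 - √638) = -1023 + (-126 + √638) = -1149 + √638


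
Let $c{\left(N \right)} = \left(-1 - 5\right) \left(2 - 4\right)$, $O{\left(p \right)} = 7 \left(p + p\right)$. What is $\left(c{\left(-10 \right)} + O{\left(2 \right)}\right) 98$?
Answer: $3920$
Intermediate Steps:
$O{\left(p \right)} = 14 p$ ($O{\left(p \right)} = 7 \cdot 2 p = 14 p$)
$c{\left(N \right)} = 12$ ($c{\left(N \right)} = \left(-6\right) \left(-2\right) = 12$)
$\left(c{\left(-10 \right)} + O{\left(2 \right)}\right) 98 = \left(12 + 14 \cdot 2\right) 98 = \left(12 + 28\right) 98 = 40 \cdot 98 = 3920$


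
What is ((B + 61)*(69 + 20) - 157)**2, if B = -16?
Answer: 14807104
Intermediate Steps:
((B + 61)*(69 + 20) - 157)**2 = ((-16 + 61)*(69 + 20) - 157)**2 = (45*89 - 157)**2 = (4005 - 157)**2 = 3848**2 = 14807104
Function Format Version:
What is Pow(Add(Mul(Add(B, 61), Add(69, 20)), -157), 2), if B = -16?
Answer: 14807104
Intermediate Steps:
Pow(Add(Mul(Add(B, 61), Add(69, 20)), -157), 2) = Pow(Add(Mul(Add(-16, 61), Add(69, 20)), -157), 2) = Pow(Add(Mul(45, 89), -157), 2) = Pow(Add(4005, -157), 2) = Pow(3848, 2) = 14807104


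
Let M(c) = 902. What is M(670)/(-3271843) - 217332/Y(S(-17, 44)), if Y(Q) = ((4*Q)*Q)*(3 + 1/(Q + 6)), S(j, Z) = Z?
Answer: -4444357986511/478238747624 ≈ -9.2932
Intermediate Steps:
Y(Q) = 4*Q²*(3 + 1/(6 + Q)) (Y(Q) = (4*Q²)*(3 + 1/(6 + Q)) = 4*Q²*(3 + 1/(6 + Q)))
M(670)/(-3271843) - 217332/Y(S(-17, 44)) = 902/(-3271843) - 217332*(6 + 44)/(1936*(76 + 12*44)) = 902*(-1/3271843) - 217332*25/(968*(76 + 528)) = -902/3271843 - 217332/(1936*(1/50)*604) = -902/3271843 - 217332/584672/25 = -902/3271843 - 217332*25/584672 = -902/3271843 - 1358325/146168 = -4444357986511/478238747624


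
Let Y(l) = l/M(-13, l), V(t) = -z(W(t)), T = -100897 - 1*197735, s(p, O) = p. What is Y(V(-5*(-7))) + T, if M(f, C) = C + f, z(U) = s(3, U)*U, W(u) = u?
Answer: -35238471/118 ≈ -2.9863e+5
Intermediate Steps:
z(U) = 3*U
T = -298632 (T = -100897 - 197735 = -298632)
V(t) = -3*t
Y(l) = l/(-13 + l) (Y(l) = l/(l - 13) = l/(-13 + l))
Y(V(-5*(-7))) + T = (-(-15)*(-7))/(-13 - (-15)*(-7)) - 298632 = (-3*35)/(-13 - 3*35) - 298632 = -105/(-13 - 105) - 298632 = -105/(-118) - 298632 = -105*(-1/118) - 298632 = 105/118 - 298632 = -35238471/118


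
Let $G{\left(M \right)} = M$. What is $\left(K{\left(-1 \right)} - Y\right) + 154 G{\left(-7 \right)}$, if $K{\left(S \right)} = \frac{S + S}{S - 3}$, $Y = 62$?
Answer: $- \frac{2279}{2} \approx -1139.5$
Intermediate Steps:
$K{\left(S \right)} = \frac{2 S}{-3 + S}$
$\left(K{\left(-1 \right)} - Y\right) + 154 G{\left(-7 \right)} = \left(2 \left(-1\right) \frac{1}{-3 - 1} - 62\right) + 154 \left(-7\right) = \left(2 \left(-1\right) \frac{1}{-4} - 62\right) - 1078 = \left(2 \left(-1\right) \left(- \frac{1}{4}\right) - 62\right) - 1078 = \left(\frac{1}{2} - 62\right) - 1078 = - \frac{123}{2} - 1078 = - \frac{2279}{2}$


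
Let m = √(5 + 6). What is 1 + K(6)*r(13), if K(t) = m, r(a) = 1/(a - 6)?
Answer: 1 + √11/7 ≈ 1.4738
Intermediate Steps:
r(a) = 1/(-6 + a)
m = √11 ≈ 3.3166
K(t) = √11
1 + K(6)*r(13) = 1 + √11/(-6 + 13) = 1 + √11/7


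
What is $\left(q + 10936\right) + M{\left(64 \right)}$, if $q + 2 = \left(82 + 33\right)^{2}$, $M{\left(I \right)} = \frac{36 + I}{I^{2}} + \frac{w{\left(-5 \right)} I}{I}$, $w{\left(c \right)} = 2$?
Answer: $\frac{24740889}{1024} \approx 24161.0$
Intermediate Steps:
$M{\left(I \right)} = 2 + \frac{36 + I}{I^{2}}$ ($M{\left(I \right)} = \frac{36 + I}{I^{2}} + \frac{2 I}{I} = \frac{36 + I}{I^{2}} + 2 = 2 + \frac{36 + I}{I^{2}}$)
$q = 13223$ ($q = -2 + \left(82 + 33\right)^{2} = -2 + 115^{2} = -2 + 13225 = 13223$)
$\left(q + 10936\right) + M{\left(64 \right)} = \left(13223 + 10936\right) + \left(2 + \frac{1}{64} + \frac{36}{4096}\right) = 24159 + \left(2 + \frac{1}{64} + 36 \cdot \frac{1}{4096}\right) = 24159 + \left(2 + \frac{1}{64} + \frac{9}{1024}\right) = 24159 + \frac{2073}{1024} = \frac{24740889}{1024}$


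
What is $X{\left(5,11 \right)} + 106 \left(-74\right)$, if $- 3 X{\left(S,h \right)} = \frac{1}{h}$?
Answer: $- \frac{258853}{33} \approx -7844.0$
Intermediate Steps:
$X{\left(S,h \right)} = - \frac{1}{3 h}$
$X{\left(5,11 \right)} + 106 \left(-74\right) = - \frac{1}{3 \cdot 11} + 106 \left(-74\right) = \left(- \frac{1}{3}\right) \frac{1}{11} - 7844 = - \frac{1}{33} - 7844 = - \frac{258853}{33}$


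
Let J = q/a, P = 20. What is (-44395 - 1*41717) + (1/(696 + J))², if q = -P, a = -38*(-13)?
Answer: -2544635227214639/29550297604 ≈ -86112.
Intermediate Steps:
a = 494
q = -20 (q = -1*20 = -20)
J = -10/247 (J = -20/494 = -20*1/494 = -10/247 ≈ -0.040486)
(-44395 - 1*41717) + (1/(696 + J))² = (-44395 - 1*41717) + (1/(696 - 10/247))² = (-44395 - 41717) + (1/(171902/247))² = -86112 + (247/171902)² = -86112 + 61009/29550297604 = -2544635227214639/29550297604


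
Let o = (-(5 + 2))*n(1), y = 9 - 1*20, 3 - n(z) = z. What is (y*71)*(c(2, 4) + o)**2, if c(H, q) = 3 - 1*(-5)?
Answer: -28116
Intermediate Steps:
n(z) = 3 - z
y = -11 (y = 9 - 20 = -11)
c(H, q) = 8 (c(H, q) = 3 + 5 = 8)
o = -14 (o = (-(5 + 2))*(3 - 1*1) = (-1*7)*(3 - 1) = -7*2 = -14)
(y*71)*(c(2, 4) + o)**2 = (-11*71)*(8 - 14)**2 = -781*(-6)**2 = -781*36 = -28116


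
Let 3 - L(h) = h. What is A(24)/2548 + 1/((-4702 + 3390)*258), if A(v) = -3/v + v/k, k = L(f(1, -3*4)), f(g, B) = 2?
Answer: 2019761/215621952 ≈ 0.0093671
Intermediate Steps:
L(h) = 3 - h
k = 1 (k = 3 - 1*2 = 3 - 2 = 1)
A(v) = v - 3/v (A(v) = -3/v + v/1 = -3/v + v*1 = -3/v + v = v - 3/v)
A(24)/2548 + 1/((-4702 + 3390)*258) = (24 - 3/24)/2548 + 1/((-4702 + 3390)*258) = (24 - 3*1/24)*(1/2548) + (1/258)/(-1312) = (24 - ⅛)*(1/2548) - 1/1312*1/258 = (191/8)*(1/2548) - 1/338496 = 191/20384 - 1/338496 = 2019761/215621952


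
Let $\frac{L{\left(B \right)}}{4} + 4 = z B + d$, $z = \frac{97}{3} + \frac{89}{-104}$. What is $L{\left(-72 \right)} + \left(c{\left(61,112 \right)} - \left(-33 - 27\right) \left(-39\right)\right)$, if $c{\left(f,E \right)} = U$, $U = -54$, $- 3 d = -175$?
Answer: $- \frac{438446}{39} \approx -11242.0$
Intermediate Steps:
$d = \frac{175}{3}$ ($d = \left(- \frac{1}{3}\right) \left(-175\right) = \frac{175}{3} \approx 58.333$)
$c{\left(f,E \right)} = -54$
$z = \frac{9821}{312}$ ($z = 97 \cdot \frac{1}{3} + 89 \left(- \frac{1}{104}\right) = \frac{97}{3} - \frac{89}{104} = \frac{9821}{312} \approx 31.478$)
$L{\left(B \right)} = \frac{652}{3} + \frac{9821 B}{78}$ ($L{\left(B \right)} = -16 + 4 \left(\frac{9821 B}{312} + \frac{175}{3}\right) = -16 + 4 \left(\frac{175}{3} + \frac{9821 B}{312}\right) = -16 + \left(\frac{700}{3} + \frac{9821 B}{78}\right) = \frac{652}{3} + \frac{9821 B}{78}$)
$L{\left(-72 \right)} + \left(c{\left(61,112 \right)} - \left(-33 - 27\right) \left(-39\right)\right) = \left(\frac{652}{3} + \frac{9821}{78} \left(-72\right)\right) - \left(54 + \left(-33 - 27\right) \left(-39\right)\right) = \left(\frac{652}{3} - \frac{117852}{13}\right) - \left(54 - -2340\right) = - \frac{345080}{39} - 2394 = - \frac{438446}{39}$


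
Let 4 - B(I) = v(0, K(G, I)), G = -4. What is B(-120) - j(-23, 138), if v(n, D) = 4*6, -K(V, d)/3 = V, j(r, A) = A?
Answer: -158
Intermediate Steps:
K(V, d) = -3*V
v(n, D) = 24
B(I) = -20 (B(I) = 4 - 1*24 = 4 - 24 = -20)
B(-120) - j(-23, 138) = -20 - 1*138 = -20 - 138 = -158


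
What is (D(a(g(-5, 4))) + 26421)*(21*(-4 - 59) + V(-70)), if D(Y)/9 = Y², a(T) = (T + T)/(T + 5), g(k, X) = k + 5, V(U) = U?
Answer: -36804453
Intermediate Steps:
g(k, X) = 5 + k
a(T) = 2*T/(5 + T) (a(T) = (2*T)/(5 + T) = 2*T/(5 + T))
D(Y) = 9*Y²
(D(a(g(-5, 4))) + 26421)*(21*(-4 - 59) + V(-70)) = (9*(2*(5 - 5)/(5 + (5 - 5)))² + 26421)*(21*(-4 - 59) - 70) = (9*(2*0/(5 + 0))² + 26421)*(21*(-63) - 70) = (9*(2*0/5)² + 26421)*(-1323 - 70) = (9*(2*0*(⅕))² + 26421)*(-1393) = (9*0² + 26421)*(-1393) = (9*0 + 26421)*(-1393) = (0 + 26421)*(-1393) = 26421*(-1393) = -36804453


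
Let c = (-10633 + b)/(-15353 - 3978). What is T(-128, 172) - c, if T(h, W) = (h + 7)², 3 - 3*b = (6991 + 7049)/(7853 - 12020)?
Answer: 131035732077/8950253 ≈ 14640.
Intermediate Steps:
b = 983/463 (b = 1 - (6991 + 7049)/(3*(7853 - 12020)) = 1 - 4680/(-4167) = 1 - 4680*(-1)/4167 = 1 - ⅓*(-1560/463) = 1 + 520/463 = 983/463 ≈ 2.1231)
T(h, W) = (7 + h)²
c = 4922096/8950253 (c = (-10633 + 983/463)/(-15353 - 3978) = -4922096/463/(-19331) = -4922096/463*(-1/19331) = 4922096/8950253 ≈ 0.54994)
T(-128, 172) - c = (7 - 128)² - 1*4922096/8950253 = (-121)² - 4922096/8950253 = 14641 - 4922096/8950253 = 131035732077/8950253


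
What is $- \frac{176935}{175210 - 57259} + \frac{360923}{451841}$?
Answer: $- \frac{37375258562}{53295097791} \approx -0.70129$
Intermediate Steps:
$- \frac{176935}{175210 - 57259} + \frac{360923}{451841} = - \frac{176935}{175210 - 57259} + 360923 \cdot \frac{1}{451841} = - \frac{176935}{117951} + \frac{360923}{451841} = - \frac{37375258562}{53295097791}$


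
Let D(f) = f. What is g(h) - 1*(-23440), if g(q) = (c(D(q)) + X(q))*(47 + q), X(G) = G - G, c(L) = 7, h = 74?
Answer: 24287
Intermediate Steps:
X(G) = 0
g(q) = 329 + 7*q (g(q) = (7 + 0)*(47 + q) = 7*(47 + q) = 329 + 7*q)
g(h) - 1*(-23440) = (329 + 7*74) - 1*(-23440) = (329 + 518) + 23440 = 847 + 23440 = 24287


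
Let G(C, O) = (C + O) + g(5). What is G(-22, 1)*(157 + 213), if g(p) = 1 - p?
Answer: -9250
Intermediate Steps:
G(C, O) = -4 + C + O (G(C, O) = (C + O) + (1 - 1*5) = (C + O) + (1 - 5) = (C + O) - 4 = -4 + C + O)
G(-22, 1)*(157 + 213) = (-4 - 22 + 1)*(157 + 213) = -25*370 = -9250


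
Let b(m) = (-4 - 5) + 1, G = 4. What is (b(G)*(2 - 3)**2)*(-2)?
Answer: 16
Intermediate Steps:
b(m) = -8 (b(m) = -9 + 1 = -8)
(b(G)*(2 - 3)**2)*(-2) = -8*(2 - 3)**2*(-2) = -8*(-1)**2*(-2) = -8*1*(-2) = -8*(-2) = 16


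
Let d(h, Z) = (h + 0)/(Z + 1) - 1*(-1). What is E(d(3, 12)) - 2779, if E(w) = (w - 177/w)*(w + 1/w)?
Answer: -132834881/43264 ≈ -3070.3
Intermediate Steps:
d(h, Z) = 1 + h/(1 + Z) (d(h, Z) = h/(1 + Z) + 1 = 1 + h/(1 + Z))
E(w) = (w + 1/w)*(w - 177/w)
E(d(3, 12)) - 2779 = (-176 + ((1 + 12 + 3)/(1 + 12))**2 - 177*(1 + 12)**2/(1 + 12 + 3)**2) - 2779 = (-176 + (16/13)**2 - 177/(16/13)**2) - 2779 = (-176 + 256/169 - 177*169/256) - 2779 = (-176 + 256/169 - 29913/256) - 2779 = -12604225/43264 - 2779 = -132834881/43264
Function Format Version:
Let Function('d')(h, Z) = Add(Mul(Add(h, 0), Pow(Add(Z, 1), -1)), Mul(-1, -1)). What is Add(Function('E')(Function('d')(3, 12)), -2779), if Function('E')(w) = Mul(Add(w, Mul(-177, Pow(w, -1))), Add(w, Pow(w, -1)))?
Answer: Rational(-132834881, 43264) ≈ -3070.3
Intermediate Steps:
Function('d')(h, Z) = Add(1, Mul(h, Pow(Add(1, Z), -1))) (Function('d')(h, Z) = Add(Mul(h, Pow(Add(1, Z), -1)), 1) = Add(1, Mul(h, Pow(Add(1, Z), -1))))
Function('E')(w) = Mul(Add(w, Pow(w, -1)), Add(w, Mul(-177, Pow(w, -1))))
Add(Function('E')(Function('d')(3, 12)), -2779) = Add(Add(-176, Pow(Mul(Pow(Add(1, 12), -1), Add(1, 12, 3)), 2), Mul(-177, Pow(Mul(Pow(Add(1, 12), -1), Add(1, 12, 3)), -2))), -2779) = Add(Add(-176, Pow(Mul(Pow(13, -1), 16), 2), Mul(-177, Pow(Mul(Pow(13, -1), 16), -2))), -2779) = Add(Add(-176, Pow(Mul(Rational(1, 13), 16), 2), Mul(-177, Pow(Mul(Rational(1, 13), 16), -2))), -2779) = Add(Add(-176, Pow(Rational(16, 13), 2), Mul(-177, Pow(Rational(16, 13), -2))), -2779) = Add(Add(-176, Rational(256, 169), Mul(-177, Rational(169, 256))), -2779) = Add(Add(-176, Rational(256, 169), Rational(-29913, 256)), -2779) = Add(Rational(-12604225, 43264), -2779) = Rational(-132834881, 43264)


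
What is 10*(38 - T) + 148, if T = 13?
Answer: 398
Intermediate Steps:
10*(38 - T) + 148 = 10*(38 - 1*13) + 148 = 10*(38 - 13) + 148 = 10*25 + 148 = 250 + 148 = 398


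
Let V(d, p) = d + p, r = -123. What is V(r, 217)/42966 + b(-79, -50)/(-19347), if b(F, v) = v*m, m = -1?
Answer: -54947/138543867 ≈ -0.00039660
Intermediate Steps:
b(F, v) = -v (b(F, v) = v*(-1) = -v)
V(r, 217)/42966 + b(-79, -50)/(-19347) = (-123 + 217)/42966 - 1*(-50)/(-19347) = 94*(1/42966) + 50*(-1/19347) = 47/21483 - 50/19347 = -54947/138543867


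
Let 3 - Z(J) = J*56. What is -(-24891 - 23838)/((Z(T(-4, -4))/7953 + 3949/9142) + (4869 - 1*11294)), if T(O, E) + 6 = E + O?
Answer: -3542906559654/467099543399 ≈ -7.5849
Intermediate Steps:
T(O, E) = -6 + E + O (T(O, E) = -6 + (E + O) = -6 + E + O)
Z(J) = 3 - 56*J (Z(J) = 3 - J*56 = 3 - 56*J)
-(-24891 - 23838)/((Z(T(-4, -4))/7953 + 3949/9142) + (4869 - 1*11294)) = -(-24891 - 23838)/(((3 - 56*(-6 - 4 - 4))/7953 + 3949/9142) + (4869 - 1*11294)) = -(-48729)/(((3 - 56*(-14))*(1/7953) + 3949*(1/9142)) + (4869 - 11294)) = -(-48729)/(((3 + 784)*(1/7953) + 3949/9142) - 6425) = -(-48729)/((787*(1/7953) + 3949/9142) - 6425) = -(-48729)/((787/7953 + 3949/9142) - 6425) = -(-48729)/(38601151/72706326 - 6425) = -(-48729)/(-467099543399/72706326) = -(-48729)*(-72706326)/467099543399 = -1*3542906559654/467099543399 = -3542906559654/467099543399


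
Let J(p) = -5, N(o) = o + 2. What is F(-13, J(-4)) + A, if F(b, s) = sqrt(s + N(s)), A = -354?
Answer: -354 + 2*I*sqrt(2) ≈ -354.0 + 2.8284*I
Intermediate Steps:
N(o) = 2 + o
F(b, s) = sqrt(2 + 2*s) (F(b, s) = sqrt(s + (2 + s)) = sqrt(2 + 2*s))
F(-13, J(-4)) + A = sqrt(2 + 2*(-5)) - 354 = sqrt(2 - 10) - 354 = sqrt(-8) - 354 = 2*I*sqrt(2) - 354 = -354 + 2*I*sqrt(2)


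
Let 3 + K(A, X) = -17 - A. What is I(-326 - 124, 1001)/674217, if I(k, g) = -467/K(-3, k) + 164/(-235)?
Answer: 106957/2693496915 ≈ 3.9709e-5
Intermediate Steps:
K(A, X) = -20 - A (K(A, X) = -3 + (-17 - A) = -20 - A)
I(k, g) = 106957/3995 (I(k, g) = -467/(-20 - 1*(-3)) + 164/(-235) = -467/(-20 + 3) + 164*(-1/235) = -467/(-17) - 164/235 = -467*(-1/17) - 164/235 = 467/17 - 164/235 = 106957/3995)
I(-326 - 124, 1001)/674217 = (106957/3995)/674217 = (106957/3995)*(1/674217) = 106957/2693496915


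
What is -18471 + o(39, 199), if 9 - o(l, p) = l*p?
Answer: -26223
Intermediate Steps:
o(l, p) = 9 - l*p
-18471 + o(39, 199) = -18471 + (9 - 1*39*199) = -18471 + (9 - 7761) = -18471 - 7752 = -26223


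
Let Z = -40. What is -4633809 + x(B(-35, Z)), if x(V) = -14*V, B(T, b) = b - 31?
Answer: -4632815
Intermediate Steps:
B(T, b) = -31 + b
-4633809 + x(B(-35, Z)) = -4633809 - 14*(-31 - 40) = -4633809 - 14*(-71) = -4633809 + 994 = -4632815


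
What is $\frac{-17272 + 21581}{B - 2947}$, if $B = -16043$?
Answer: $- \frac{4309}{18990} \approx -0.22691$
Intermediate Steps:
$\frac{-17272 + 21581}{B - 2947} = \frac{-17272 + 21581}{-16043 - 2947} = \frac{4309}{-18990} = 4309 \left(- \frac{1}{18990}\right) = - \frac{4309}{18990}$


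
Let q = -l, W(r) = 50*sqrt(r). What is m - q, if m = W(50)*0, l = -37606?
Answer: -37606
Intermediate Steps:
q = 37606 (q = -1*(-37606) = 37606)
m = 0 (m = (50*sqrt(50))*0 = (50*(5*sqrt(2)))*0 = (250*sqrt(2))*0 = 0)
m - q = 0 - 1*37606 = 0 - 37606 = -37606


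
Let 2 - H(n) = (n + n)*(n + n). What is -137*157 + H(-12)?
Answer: -22083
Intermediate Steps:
H(n) = 2 - 4*n² (H(n) = 2 - (n + n)*(n + n) = 2 - 2*n*2*n = 2 - 4*n²)
-137*157 + H(-12) = -137*157 + (2 - 4*(-12)²) = -21509 + (2 - 4*144) = -21509 + (2 - 576) = -21509 - 574 = -22083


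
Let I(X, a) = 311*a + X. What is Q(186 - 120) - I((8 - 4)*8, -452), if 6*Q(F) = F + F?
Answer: 140562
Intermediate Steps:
I(X, a) = X + 311*a
Q(F) = F/3 (Q(F) = (F + F)/6 = (2*F)/6 = F/3)
Q(186 - 120) - I((8 - 4)*8, -452) = (186 - 120)/3 - ((8 - 4)*8 + 311*(-452)) = (⅓)*66 - (4*8 - 140572) = 22 - (32 - 140572) = 22 - 1*(-140540) = 22 + 140540 = 140562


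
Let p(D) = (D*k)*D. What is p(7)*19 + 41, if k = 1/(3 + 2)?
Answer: 1136/5 ≈ 227.20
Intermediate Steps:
k = ⅕ (k = 1/5 = ⅕ ≈ 0.20000)
p(D) = D²/5 (p(D) = (D*(⅕))*D = (D/5)*D = D²/5)
p(7)*19 + 41 = ((⅕)*7²)*19 + 41 = ((⅕)*49)*19 + 41 = (49/5)*19 + 41 = 931/5 + 41 = 1136/5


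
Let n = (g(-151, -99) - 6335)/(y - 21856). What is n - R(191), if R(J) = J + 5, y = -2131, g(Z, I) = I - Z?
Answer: -4695169/23987 ≈ -195.74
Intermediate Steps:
R(J) = 5 + J
n = 6283/23987 (n = ((-99 - 1*(-151)) - 6335)/(-2131 - 21856) = ((-99 + 151) - 6335)/(-23987) = (52 - 6335)*(-1/23987) = -6283*(-1/23987) = 6283/23987 ≈ 0.26193)
n - R(191) = 6283/23987 - (5 + 191) = 6283/23987 - 1*196 = 6283/23987 - 196 = -4695169/23987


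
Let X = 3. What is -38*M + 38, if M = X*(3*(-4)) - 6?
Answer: 1634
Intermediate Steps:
M = -42 (M = 3*(3*(-4)) - 6 = 3*(-12) - 6 = -36 - 6 = -42)
-38*M + 38 = -38*(-42) + 38 = 1596 + 38 = 1634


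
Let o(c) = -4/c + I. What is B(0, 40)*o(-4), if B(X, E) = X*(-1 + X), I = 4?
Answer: 0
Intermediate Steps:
o(c) = 4 - 4/c (o(c) = -4/c + 4 = 4 - 4/c)
B(0, 40)*o(-4) = (0*(-1 + 0))*(4 - 4/(-4)) = (0*(-1))*(4 - 4*(-1/4)) = 0*(4 + 1) = 0*5 = 0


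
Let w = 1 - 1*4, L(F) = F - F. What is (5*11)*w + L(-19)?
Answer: -165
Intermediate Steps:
L(F) = 0
w = -3 (w = 1 - 4 = -3)
(5*11)*w + L(-19) = (5*11)*(-3) + 0 = 55*(-3) + 0 = -165 + 0 = -165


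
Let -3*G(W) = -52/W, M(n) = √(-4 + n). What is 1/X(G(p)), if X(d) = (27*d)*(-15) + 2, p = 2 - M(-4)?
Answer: (I + √2)/(2*(√2 - 1754*I)) ≈ -0.00028474 + 0.00040337*I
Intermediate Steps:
p = 2 - 2*I*√2 (p = 2 - √(-4 - 4) = 2 - √(-8) = 2 - 2*I*√2 ≈ 2.0 - 2.8284*I)
G(W) = 52/(3*W) (G(W) = -(-52)/(3*W) = 52/(3*W))
X(d) = 2 - 405*d (X(d) = -405*d + 2 = 2 - 405*d)
1/X(G(p)) = 1/(2 - 7020/(2 - 2*I*√2))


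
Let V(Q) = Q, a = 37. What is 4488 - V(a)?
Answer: 4451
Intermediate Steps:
4488 - V(a) = 4488 - 1*37 = 4488 - 37 = 4451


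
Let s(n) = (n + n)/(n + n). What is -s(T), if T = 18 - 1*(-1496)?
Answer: -1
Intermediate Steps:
T = 1514 (T = 18 + 1496 = 1514)
s(n) = 1 (s(n) = (2*n)/((2*n)) = (2*n)*(1/(2*n)) = 1)
-s(T) = -1*1 = -1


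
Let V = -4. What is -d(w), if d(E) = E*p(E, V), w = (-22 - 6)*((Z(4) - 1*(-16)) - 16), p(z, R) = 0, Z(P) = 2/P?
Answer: 0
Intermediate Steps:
w = -14 (w = (-22 - 6)*((2/4 - 1*(-16)) - 16) = -28*((2*(1/4) + 16) - 16) = -28*((1/2 + 16) - 16) = -28*(33/2 - 16) = -28*1/2 = -14)
d(E) = 0 (d(E) = E*0 = 0)
-d(w) = -1*0 = 0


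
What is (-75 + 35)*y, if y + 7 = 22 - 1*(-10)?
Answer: -1000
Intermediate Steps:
y = 25 (y = -7 + (22 - 1*(-10)) = -7 + (22 + 10) = -7 + 32 = 25)
(-75 + 35)*y = (-75 + 35)*25 = -40*25 = -1000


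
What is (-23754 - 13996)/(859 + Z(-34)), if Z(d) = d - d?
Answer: -37750/859 ≈ -43.946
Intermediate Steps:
Z(d) = 0
(-23754 - 13996)/(859 + Z(-34)) = (-23754 - 13996)/(859 + 0) = -37750/859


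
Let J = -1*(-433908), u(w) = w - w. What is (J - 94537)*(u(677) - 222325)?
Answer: -75450657575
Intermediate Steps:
u(w) = 0
J = 433908
(J - 94537)*(u(677) - 222325) = (433908 - 94537)*(0 - 222325) = 339371*(-222325) = -75450657575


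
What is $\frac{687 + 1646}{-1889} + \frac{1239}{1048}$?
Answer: $- \frac{104513}{1979672} \approx -0.052793$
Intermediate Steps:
$\frac{687 + 1646}{-1889} + \frac{1239}{1048} = 2333 \left(- \frac{1}{1889}\right) + 1239 \cdot \frac{1}{1048} = - \frac{2333}{1889} + \frac{1239}{1048} = - \frac{104513}{1979672}$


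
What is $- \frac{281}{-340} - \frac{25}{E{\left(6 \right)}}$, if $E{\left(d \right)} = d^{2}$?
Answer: $\frac{101}{765} \approx 0.13203$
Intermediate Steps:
$- \frac{281}{-340} - \frac{25}{E{\left(6 \right)}} = - \frac{281}{-340} - \frac{25}{6^{2}} = \left(-281\right) \left(- \frac{1}{340}\right) - \frac{25}{36} = \frac{281}{340} - \frac{25}{36} = \frac{101}{765}$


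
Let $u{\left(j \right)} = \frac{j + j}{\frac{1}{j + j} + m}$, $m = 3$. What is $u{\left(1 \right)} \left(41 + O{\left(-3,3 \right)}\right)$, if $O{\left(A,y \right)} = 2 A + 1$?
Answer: $\frac{144}{7} \approx 20.571$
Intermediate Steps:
$u{\left(j \right)} = \frac{2 j}{3 + \frac{1}{2 j}}$ ($u{\left(j \right)} = \frac{j + j}{\frac{1}{j + j} + 3} = \frac{2 j}{\frac{1}{2 j} + 3} = \frac{2 j}{3 + \frac{1}{2 j}}$)
$O{\left(A,y \right)} = 1 + 2 A$
$u{\left(1 \right)} \left(41 + O{\left(-3,3 \right)}\right) = \frac{4 \cdot 1^{2}}{1 + 6 \cdot 1} \left(41 + \left(1 + 2 \left(-3\right)\right)\right) = 4 \cdot 1 \frac{1}{1 + 6} \left(41 + \left(1 - 6\right)\right) = 4 \cdot 1 \cdot \frac{1}{7} \left(41 - 5\right) = 4 \cdot 1 \cdot \frac{1}{7} \cdot 36 = \frac{4}{7} \cdot 36 = \frac{144}{7}$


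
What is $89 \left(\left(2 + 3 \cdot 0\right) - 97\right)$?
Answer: $-8455$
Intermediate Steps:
$89 \left(\left(2 + 3 \cdot 0\right) - 97\right) = 89 \left(\left(2 + 0\right) - 97\right) = 89 \left(2 - 97\right) = 89 \left(-95\right) = -8455$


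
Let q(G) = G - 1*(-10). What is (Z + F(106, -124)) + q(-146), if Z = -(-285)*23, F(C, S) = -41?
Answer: 6378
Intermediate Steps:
q(G) = 10 + G (q(G) = G + 10 = 10 + G)
Z = 6555 (Z = -19*(-345) = 6555)
(Z + F(106, -124)) + q(-146) = (6555 - 41) + (10 - 146) = 6514 - 136 = 6378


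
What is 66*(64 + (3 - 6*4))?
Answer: 2838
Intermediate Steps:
66*(64 + (3 - 6*4)) = 66*(64 + (3 - 24)) = 66*(64 - 21) = 66*43 = 2838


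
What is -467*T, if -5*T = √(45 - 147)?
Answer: 467*I*√102/5 ≈ 943.29*I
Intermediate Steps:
T = -I*√102/5 (T = -√(45 - 147)/5 = -I*√102/5 ≈ -2.0199*I)
-467*T = -(-467)*I*√102/5 = 467*I*√102/5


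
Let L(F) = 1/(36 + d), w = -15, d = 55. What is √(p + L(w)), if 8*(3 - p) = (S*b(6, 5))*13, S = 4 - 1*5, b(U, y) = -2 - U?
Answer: 3*I*√9191/91 ≈ 3.1605*I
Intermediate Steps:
L(F) = 1/91 (L(F) = 1/(36 + 55) = 1/91)
S = -1 (S = 4 - 5 = -1)
p = -10 (p = 3 - (-(-2 - 1*6))*13/8 = 3 - (-(-2 - 6))*13/8 = 3 - (-1*(-8))*13/8 = 3 - 13 = -10)
√(p + L(w)) = √(-10 + 1/91) = √(-909/91) = 3*I*√9191/91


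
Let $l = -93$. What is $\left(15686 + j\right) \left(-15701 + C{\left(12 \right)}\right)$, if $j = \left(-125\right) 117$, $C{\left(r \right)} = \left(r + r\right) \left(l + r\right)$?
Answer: $-18721345$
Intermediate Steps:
$C{\left(r \right)} = 2 r \left(-93 + r\right)$ ($C{\left(r \right)} = \left(r + r\right) \left(-93 + r\right) = 2 r \left(-93 + r\right)$)
$j = -14625$
$\left(15686 + j\right) \left(-15701 + C{\left(12 \right)}\right) = \left(15686 - 14625\right) \left(-15701 + 2 \cdot 12 \left(-93 + 12\right)\right) = 1061 \left(-15701 + 2 \cdot 12 \left(-81\right)\right) = 1061 \left(-15701 - 1944\right) = 1061 \left(-17645\right) = -18721345$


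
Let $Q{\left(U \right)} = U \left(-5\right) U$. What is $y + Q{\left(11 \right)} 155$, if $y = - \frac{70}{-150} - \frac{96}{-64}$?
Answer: $- \frac{2813191}{30} \approx -93773.0$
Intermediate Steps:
$y = \frac{59}{30}$ ($y = \left(-70\right) \left(- \frac{1}{150}\right) - - \frac{3}{2} = \frac{7}{15} + \frac{3}{2} = \frac{59}{30} \approx 1.9667$)
$Q{\left(U \right)} = - 5 U^{2}$ ($Q{\left(U \right)} = - 5 U U = - 5 U^{2}$)
$y + Q{\left(11 \right)} 155 = \frac{59}{30} + - 5 \cdot 11^{2} \cdot 155 = \frac{59}{30} + \left(-5\right) 121 \cdot 155 = \frac{59}{30} - 93775 = - \frac{2813191}{30}$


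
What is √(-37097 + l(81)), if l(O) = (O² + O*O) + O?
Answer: I*√23894 ≈ 154.58*I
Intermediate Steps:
l(O) = O + 2*O² (l(O) = (O² + O²) + O = 2*O² + O = O + 2*O²)
√(-37097 + l(81)) = √(-37097 + 81*(1 + 2*81)) = √(-37097 + 81*(1 + 162)) = √(-37097 + 81*163) = √(-37097 + 13203) = √(-23894) = I*√23894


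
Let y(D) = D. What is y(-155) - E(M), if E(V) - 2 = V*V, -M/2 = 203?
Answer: -164993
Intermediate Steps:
M = -406 (M = -2*203 = -406)
E(V) = 2 + V**2 (E(V) = 2 + V*V = 2 + V**2)
y(-155) - E(M) = -155 - (2 + (-406)**2) = -155 - (2 + 164836) = -155 - 1*164838 = -155 - 164838 = -164993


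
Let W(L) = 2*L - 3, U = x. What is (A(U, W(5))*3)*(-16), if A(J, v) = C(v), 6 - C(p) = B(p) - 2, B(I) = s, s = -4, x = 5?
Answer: -576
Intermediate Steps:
U = 5
B(I) = -4
W(L) = -3 + 2*L
C(p) = 12 (C(p) = 6 - (-4 - 2) = 6 - 1*(-6) = 6 + 6 = 12)
A(J, v) = 12
(A(U, W(5))*3)*(-16) = (12*3)*(-16) = 36*(-16) = -576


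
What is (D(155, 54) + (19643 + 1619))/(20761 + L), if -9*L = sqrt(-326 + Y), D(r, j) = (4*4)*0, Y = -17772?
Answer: 35755050942/34912566899 + 191358*I*sqrt(18098)/34912566899 ≈ 1.0241 + 0.00073736*I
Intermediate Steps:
D(r, j) = 0 (D(r, j) = 16*0 = 0)
L = -I*sqrt(18098)/9 (L = -sqrt(-326 - 17772)/9 = -I*sqrt(18098)/9 ≈ -14.948*I)
(D(155, 54) + (19643 + 1619))/(20761 + L) = (0 + (19643 + 1619))/(20761 - I*sqrt(18098)/9) = (0 + 21262)/(20761 - I*sqrt(18098)/9) = 21262/(20761 - I*sqrt(18098)/9)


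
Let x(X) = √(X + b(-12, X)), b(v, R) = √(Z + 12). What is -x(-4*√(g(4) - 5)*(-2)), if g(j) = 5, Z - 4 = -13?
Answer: -3^(¼) ≈ -1.3161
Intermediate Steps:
Z = -9 (Z = 4 - 13 = -9)
b(v, R) = √3 (b(v, R) = √(-9 + 12) = √3)
x(X) = √(X + √3)
-x(-4*√(g(4) - 5)*(-2)) = -√(-4*√(5 - 5)*(-2) + √3) = -√(-4*√0*(-2) + √3) = -√(-4*0*(-2) + √3) = -√(0*(-2) + √3) = -√(0 + √3) = -√(√3) = -3^(¼)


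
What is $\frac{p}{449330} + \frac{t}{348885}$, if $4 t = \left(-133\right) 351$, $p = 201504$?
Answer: $\frac{2891453553}{6967310980} \approx 0.415$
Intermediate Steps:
$t = - \frac{46683}{4}$ ($t = \frac{\left(-133\right) 351}{4} = \frac{1}{4} \left(-46683\right) = - \frac{46683}{4} \approx -11671.0$)
$\frac{p}{449330} + \frac{t}{348885} = \frac{201504}{449330} - \frac{46683}{4 \cdot 348885} = 201504 \cdot \frac{1}{449330} - \frac{5187}{155060} = \frac{100752}{224665} - \frac{5187}{155060} = \frac{2891453553}{6967310980}$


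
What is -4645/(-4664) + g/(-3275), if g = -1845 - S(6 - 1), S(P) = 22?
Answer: 23920063/15274600 ≈ 1.5660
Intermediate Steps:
g = -1867 (g = -1845 - 1*22 = -1845 - 22 = -1867)
-4645/(-4664) + g/(-3275) = -4645/(-4664) - 1867/(-3275) = -4645*(-1/4664) - 1867*(-1/3275) = 4645/4664 + 1867/3275 = 23920063/15274600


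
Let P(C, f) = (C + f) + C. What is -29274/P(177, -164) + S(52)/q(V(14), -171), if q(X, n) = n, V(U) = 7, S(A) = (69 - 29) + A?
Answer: -132193/855 ≈ -154.61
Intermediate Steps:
S(A) = 40 + A
P(C, f) = f + 2*C
-29274/P(177, -164) + S(52)/q(V(14), -171) = -29274/(-164 + 2*177) + (40 + 52)/(-171) = -29274/(-164 + 354) + 92*(-1/171) = -29274/190 - 92/171 = -29274*1/190 - 92/171 = -14637/95 - 92/171 = -132193/855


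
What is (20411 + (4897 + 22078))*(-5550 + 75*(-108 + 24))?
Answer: -561524100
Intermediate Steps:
(20411 + (4897 + 22078))*(-5550 + 75*(-108 + 24)) = (20411 + 26975)*(-5550 + 75*(-84)) = 47386*(-5550 - 6300) = 47386*(-11850) = -561524100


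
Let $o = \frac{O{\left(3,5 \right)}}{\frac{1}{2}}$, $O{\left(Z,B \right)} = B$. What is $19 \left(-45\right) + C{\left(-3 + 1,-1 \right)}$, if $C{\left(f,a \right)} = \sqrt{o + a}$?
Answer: $-852$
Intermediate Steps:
$o = 10$ ($o = \frac{5}{\frac{1}{2}} = 5 \frac{1}{\frac{1}{2}} = 5 \cdot 2 = 10$)
$C{\left(f,a \right)} = \sqrt{10 + a}$
$19 \left(-45\right) + C{\left(-3 + 1,-1 \right)} = 19 \left(-45\right) + \sqrt{10 - 1} = -855 + \sqrt{9} = -855 + 3 = -852$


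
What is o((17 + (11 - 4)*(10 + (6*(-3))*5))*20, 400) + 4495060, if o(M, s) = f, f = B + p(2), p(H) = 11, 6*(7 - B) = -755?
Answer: 26971223/6 ≈ 4.4952e+6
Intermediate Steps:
B = 797/6 (B = 7 - ⅙*(-755) = 7 + 755/6 = 797/6 ≈ 132.83)
f = 863/6 (f = 797/6 + 11 = 863/6 ≈ 143.83)
o(M, s) = 863/6
o((17 + (11 - 4)*(10 + (6*(-3))*5))*20, 400) + 4495060 = 863/6 + 4495060 = 26971223/6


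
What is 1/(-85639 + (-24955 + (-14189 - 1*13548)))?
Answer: -1/138331 ≈ -7.2290e-6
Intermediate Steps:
1/(-85639 + (-24955 + (-14189 - 1*13548))) = 1/(-85639 + (-24955 + (-14189 - 13548))) = 1/(-85639 + (-24955 - 27737)) = 1/(-85639 - 52692) = 1/(-138331) = -1/138331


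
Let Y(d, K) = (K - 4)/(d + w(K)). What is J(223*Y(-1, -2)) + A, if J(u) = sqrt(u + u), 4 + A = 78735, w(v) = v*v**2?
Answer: 78731 + 2*sqrt(669)/3 ≈ 78748.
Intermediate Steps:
w(v) = v**3
A = 78731 (A = -4 + 78735 = 78731)
Y(d, K) = (-4 + K)/(d + K**3) (Y(d, K) = (K - 4)/(d + K**3) = (-4 + K)/(d + K**3))
J(u) = sqrt(2)*sqrt(u) (J(u) = sqrt(2*u) = sqrt(2)*sqrt(u))
J(223*Y(-1, -2)) + A = sqrt(2)*sqrt(223*((-4 - 2)/(-1 + (-2)**3))) + 78731 = sqrt(2)*sqrt(223*(-6/(-1 - 8))) + 78731 = sqrt(2)*sqrt(223*(-6/(-9))) + 78731 = sqrt(2)*sqrt(223*(-1/9*(-6))) + 78731 = sqrt(2)*sqrt(223*(2/3)) + 78731 = sqrt(2)*sqrt(446/3) + 78731 = sqrt(2)*(sqrt(1338)/3) + 78731 = 2*sqrt(669)/3 + 78731 = 78731 + 2*sqrt(669)/3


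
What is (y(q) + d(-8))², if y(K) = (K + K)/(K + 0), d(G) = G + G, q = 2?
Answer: 196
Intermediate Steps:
d(G) = 2*G
y(K) = 2 (y(K) = (2*K)/K = 2)
(y(q) + d(-8))² = (2 + 2*(-8))² = (2 - 16)² = (-14)² = 196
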